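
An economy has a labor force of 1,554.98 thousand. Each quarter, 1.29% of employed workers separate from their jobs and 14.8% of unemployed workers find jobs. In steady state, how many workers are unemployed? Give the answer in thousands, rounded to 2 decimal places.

Steady-state unemployment rate u* = s/(s+f) = 1.29/(1.29+14.8) = 0.080174.
Unemployed = u* × labor force = 0.080174 × 1,554.98 ≈ 124.67 thousand.

About 124.67 thousand are unemployed in steady state.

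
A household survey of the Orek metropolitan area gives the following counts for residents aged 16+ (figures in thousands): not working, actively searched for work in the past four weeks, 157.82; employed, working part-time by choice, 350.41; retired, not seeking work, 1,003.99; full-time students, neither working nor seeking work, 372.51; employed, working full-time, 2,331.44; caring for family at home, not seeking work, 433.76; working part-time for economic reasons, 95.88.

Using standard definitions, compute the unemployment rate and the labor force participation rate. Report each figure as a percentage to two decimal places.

Unemployment rate ≈ 5.38%; labor force participation rate ≈ 61.86%.

Employed = 350.41 + 2,331.44 + 95.88 = 2,777.73 thousand (anyone who worked, including part-time for economic reasons, counts as employed).
Unemployed = 157.82 thousand.
Labor force = 2,777.73 + 157.82 = 2,935.55 thousand.
Not in labor force = 1,003.99 + 372.51 + 433.76 = 1,810.26 thousand (those not working and not actively searching are outside the labor force).
Civilian working-age population = 2,935.55 + 1,810.26 = 4,745.81 thousand.
Unemployment rate = 157.82 / 2,935.55 = 5.38%.
Labor force participation rate = 2,935.55 / 4,745.81 = 61.86%.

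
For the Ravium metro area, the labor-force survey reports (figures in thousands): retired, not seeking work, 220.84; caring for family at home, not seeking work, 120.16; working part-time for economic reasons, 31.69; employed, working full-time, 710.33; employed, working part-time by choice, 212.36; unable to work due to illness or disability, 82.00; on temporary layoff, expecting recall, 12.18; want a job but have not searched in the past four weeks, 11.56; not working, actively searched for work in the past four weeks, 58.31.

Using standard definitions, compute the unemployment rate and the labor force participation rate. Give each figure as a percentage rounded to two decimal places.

Employed = 31.69 + 710.33 + 212.36 = 954.38 thousand (anyone who worked, including part-time for economic reasons, counts as employed).
Unemployed = 12.18 + 58.31 = 70.49 thousand (jobless and actively searching, or on temporary layoff).
Labor force = 954.38 + 70.49 = 1,024.87 thousand.
Not in labor force = 220.84 + 120.16 + 82.00 + 11.56 = 434.56 thousand (those not working and not actively searching are outside the labor force — including those who want a job but have given up searching).
Civilian working-age population = 1,024.87 + 434.56 = 1,459.43 thousand.
Unemployment rate = 70.49 / 1,024.87 = 6.88%.
Labor force participation rate = 1,024.87 / 1,459.43 = 70.22%.

Unemployment rate ≈ 6.88%; labor force participation rate ≈ 70.22%.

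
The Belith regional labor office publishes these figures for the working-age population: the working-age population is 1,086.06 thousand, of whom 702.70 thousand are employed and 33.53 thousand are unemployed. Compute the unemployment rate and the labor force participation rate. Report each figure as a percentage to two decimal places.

Unemployment rate ≈ 4.55%; labor force participation rate ≈ 67.79%.

Labor force = employed + unemployed = 702.70 + 33.53 = 736.23 thousand.
Unemployment rate = 33.53 / 736.23 = 4.55%.
Labor force participation rate = 736.23 / 1,086.06 = 67.79%.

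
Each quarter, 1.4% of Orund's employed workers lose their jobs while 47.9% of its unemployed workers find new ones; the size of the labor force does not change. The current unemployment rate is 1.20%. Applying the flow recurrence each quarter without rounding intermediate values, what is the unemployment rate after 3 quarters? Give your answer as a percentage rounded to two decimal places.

Unemployment rate after three quarters ≈ 2.63%.

With a fixed labor force, u_{t+1} = u_t + s·(1−u_t) − f·u_t = u_t·(1−s−f) + s.
Here 1−s−f = 0.507 and s = 0.014.
u_1 = 0.012000 × 0.507 + 0.014 = 0.020084.
u_2 = 0.020084 × 0.507 + 0.014 = 0.024183.
u_3 = 0.024183 × 0.507 + 0.014 = 0.026261.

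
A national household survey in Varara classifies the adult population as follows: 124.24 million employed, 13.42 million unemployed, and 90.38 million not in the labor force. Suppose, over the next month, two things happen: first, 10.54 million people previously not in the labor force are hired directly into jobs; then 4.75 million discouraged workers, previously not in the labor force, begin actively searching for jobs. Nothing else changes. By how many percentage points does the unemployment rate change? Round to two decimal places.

Initially, labor force = 124.24 + 13.42 = 137.66 million, so u = 13.42/137.66 = 9.75%.
After the first change, employed and labor force both rise by 10.54; unemployed unchanged → E = 134.78, U = 13.42, labor force = 148.20 million.
After the second change, unemployed and labor force both rise by 4.75 → E = 134.78, U = 18.17, labor force = 152.95 million.
New unemployment rate = 18.17 / 152.95 = 11.88%.
Change = 11.88% − 9.75% = +2.13 percentage points.

The unemployment rate changes by +2.13 percentage points.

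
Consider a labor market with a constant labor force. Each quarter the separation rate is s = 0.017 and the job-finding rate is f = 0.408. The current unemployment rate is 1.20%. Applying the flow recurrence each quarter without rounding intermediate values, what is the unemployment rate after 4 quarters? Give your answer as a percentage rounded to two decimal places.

With a fixed labor force, u_{t+1} = u_t + s·(1−u_t) − f·u_t = u_t·(1−s−f) + s.
Here 1−s−f = 0.575 and s = 0.017.
u_1 = 0.012000 × 0.575 + 0.017 = 0.023900.
u_2 = 0.023900 × 0.575 + 0.017 = 0.030742.
u_3 = 0.030742 × 0.575 + 0.017 = 0.034677.
u_4 = 0.034677 × 0.575 + 0.017 = 0.036939.

Unemployment rate after four quarters ≈ 3.69%.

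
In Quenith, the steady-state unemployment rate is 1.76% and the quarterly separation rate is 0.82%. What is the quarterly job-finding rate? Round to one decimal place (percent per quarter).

From u* = s/(s+f): f = s·(1−u)/u.
f = 0.82 × (1 − 0.0176) / 0.0176 = 0.8056 / 0.0176 ≈ 45.8% per quarter.

Job-finding rate ≈ 45.8% per quarter.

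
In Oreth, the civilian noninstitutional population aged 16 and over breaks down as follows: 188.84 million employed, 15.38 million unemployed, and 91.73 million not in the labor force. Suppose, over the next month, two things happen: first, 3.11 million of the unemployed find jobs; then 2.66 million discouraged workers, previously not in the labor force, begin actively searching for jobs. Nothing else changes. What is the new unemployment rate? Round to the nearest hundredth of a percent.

Initially, labor force = 188.84 + 15.38 = 204.22 million, so u = 15.38/204.22 = 7.53%.
After the first change, unemployed falls and employed rises by 3.11; labor force unchanged → E = 191.95, U = 12.27, labor force = 204.22 million.
After the second change, unemployed and labor force both rise by 2.66 → E = 191.95, U = 14.93, labor force = 206.88 million.
New unemployment rate = 14.93 / 206.88 = 7.22%.

New unemployment rate ≈ 7.22%.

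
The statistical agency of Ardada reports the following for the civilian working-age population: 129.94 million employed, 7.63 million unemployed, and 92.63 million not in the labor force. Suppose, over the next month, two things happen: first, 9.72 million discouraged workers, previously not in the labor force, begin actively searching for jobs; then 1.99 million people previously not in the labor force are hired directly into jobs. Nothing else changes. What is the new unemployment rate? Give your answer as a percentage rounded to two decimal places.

Initially, labor force = 129.94 + 7.63 = 137.57 million, so u = 7.63/137.57 = 5.55%.
After the first change, unemployed and labor force both rise by 9.72 → E = 129.94, U = 17.35, labor force = 147.29 million.
After the second change, employed and labor force both rise by 1.99; unemployed unchanged → E = 131.93, U = 17.35, labor force = 149.28 million.
New unemployment rate = 17.35 / 149.28 = 11.62%.

New unemployment rate ≈ 11.62%.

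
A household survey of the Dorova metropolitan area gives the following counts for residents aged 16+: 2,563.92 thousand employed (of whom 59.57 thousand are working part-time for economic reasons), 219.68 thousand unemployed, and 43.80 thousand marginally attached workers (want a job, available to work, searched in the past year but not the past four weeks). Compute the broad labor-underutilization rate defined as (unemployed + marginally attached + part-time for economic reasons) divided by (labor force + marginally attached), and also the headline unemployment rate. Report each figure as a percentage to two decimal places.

Labor force = 2,563.92 + 219.68 = 2,783.60 thousand.
Numerator = 219.68 + 43.80 + 59.57 = 323.05 thousand.
Denominator = 2,783.60 + 43.80 = 2,827.40 thousand.
Broad rate = 323.05 / 2,827.40 = 11.43%.
Headline unemployment rate = 219.68 / 2,783.60 = 7.89%.

Broad underutilization rate ≈ 11.43%; headline unemployment rate ≈ 7.89%.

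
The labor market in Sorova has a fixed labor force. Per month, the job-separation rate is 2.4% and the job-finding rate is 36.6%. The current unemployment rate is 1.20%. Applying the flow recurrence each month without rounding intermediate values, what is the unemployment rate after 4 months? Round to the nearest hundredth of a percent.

With a fixed labor force, u_{t+1} = u_t + s·(1−u_t) − f·u_t = u_t·(1−s−f) + s.
Here 1−s−f = 0.610 and s = 0.024.
u_1 = 0.012000 × 0.610 + 0.024 = 0.031320.
u_2 = 0.031320 × 0.610 + 0.024 = 0.043105.
u_3 = 0.043105 × 0.610 + 0.024 = 0.050294.
u_4 = 0.050294 × 0.610 + 0.024 = 0.054679.

Unemployment rate after four months ≈ 5.47%.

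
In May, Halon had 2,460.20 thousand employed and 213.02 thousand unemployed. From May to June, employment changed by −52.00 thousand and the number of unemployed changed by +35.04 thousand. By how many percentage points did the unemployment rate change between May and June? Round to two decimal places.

May: labor force = 2,460.20 + 213.02 = 2,673.22; u = 213.02/2,673.22 = 7.97%.
June: labor force = 2,408.20 + 248.06 = 2,656.26; u = 248.06/2,656.26 = 9.34%.
Change = 9.34% − 7.97% = +1.37 pp.

The unemployment rate changed by +1.37 percentage points.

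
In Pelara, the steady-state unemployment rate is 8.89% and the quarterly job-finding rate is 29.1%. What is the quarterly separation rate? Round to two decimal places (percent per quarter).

From u* = s/(s+f): s = u·f/(1−u).
s = 0.0889 × 29.1 / (1 − 0.0889) = 2.5870 / 0.9111 ≈ 2.84% per quarter.

Separation rate ≈ 2.84% per quarter.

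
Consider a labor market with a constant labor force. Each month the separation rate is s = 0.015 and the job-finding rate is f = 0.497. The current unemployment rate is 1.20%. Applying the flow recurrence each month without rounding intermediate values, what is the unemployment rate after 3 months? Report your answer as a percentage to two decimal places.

Unemployment rate after three months ≈ 2.73%.

With a fixed labor force, u_{t+1} = u_t + s·(1−u_t) − f·u_t = u_t·(1−s−f) + s.
Here 1−s−f = 0.488 and s = 0.015.
u_1 = 0.012000 × 0.488 + 0.015 = 0.020856.
u_2 = 0.020856 × 0.488 + 0.015 = 0.025178.
u_3 = 0.025178 × 0.488 + 0.015 = 0.027287.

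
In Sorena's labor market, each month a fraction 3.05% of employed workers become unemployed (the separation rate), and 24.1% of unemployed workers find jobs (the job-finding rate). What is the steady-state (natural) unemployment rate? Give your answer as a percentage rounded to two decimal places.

At steady state the flows balance: s·E = f·U, so U/(E+U) = s/(s+f).
u* = 3.05 / (3.05 + 24.1) = 3.05 / 27.15 = 11.23%.

Steady-state unemployment rate ≈ 11.23%.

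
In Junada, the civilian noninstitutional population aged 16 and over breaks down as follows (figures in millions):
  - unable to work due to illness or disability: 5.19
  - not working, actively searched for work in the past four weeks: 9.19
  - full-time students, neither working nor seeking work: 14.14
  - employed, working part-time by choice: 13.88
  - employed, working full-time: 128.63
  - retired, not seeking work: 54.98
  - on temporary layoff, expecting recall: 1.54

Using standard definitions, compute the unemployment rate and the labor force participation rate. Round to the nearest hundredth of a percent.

Employed = 13.88 + 128.63 = 142.51 million.
Unemployed = 9.19 + 1.54 = 10.73 million (jobless and actively searching, or on temporary layoff).
Labor force = 142.51 + 10.73 = 153.24 million.
Not in labor force = 5.19 + 14.14 + 54.98 = 74.31 million (those not working and not actively searching are outside the labor force).
Civilian working-age population = 153.24 + 74.31 = 227.55 million.
Unemployment rate = 10.73 / 153.24 = 7.00%.
Labor force participation rate = 153.24 / 227.55 = 67.34%.

Unemployment rate ≈ 7.00%; labor force participation rate ≈ 67.34%.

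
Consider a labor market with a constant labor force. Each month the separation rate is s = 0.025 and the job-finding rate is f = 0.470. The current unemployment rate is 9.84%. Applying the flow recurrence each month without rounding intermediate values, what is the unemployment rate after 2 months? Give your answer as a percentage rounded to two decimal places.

Unemployment rate after two months ≈ 6.27%.

With a fixed labor force, u_{t+1} = u_t + s·(1−u_t) − f·u_t = u_t·(1−s−f) + s.
Here 1−s−f = 0.505 and s = 0.025.
u_1 = 0.098400 × 0.505 + 0.025 = 0.074692.
u_2 = 0.074692 × 0.505 + 0.025 = 0.062719.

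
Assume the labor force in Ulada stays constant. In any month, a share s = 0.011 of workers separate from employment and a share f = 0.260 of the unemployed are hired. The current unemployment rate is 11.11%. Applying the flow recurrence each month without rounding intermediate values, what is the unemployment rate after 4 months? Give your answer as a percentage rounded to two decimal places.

Unemployment rate after four months ≈ 6.05%.

With a fixed labor force, u_{t+1} = u_t + s·(1−u_t) − f·u_t = u_t·(1−s−f) + s.
Here 1−s−f = 0.729 and s = 0.011.
u_1 = 0.111100 × 0.729 + 0.011 = 0.091992.
u_2 = 0.091992 × 0.729 + 0.011 = 0.078062.
u_3 = 0.078062 × 0.729 + 0.011 = 0.067907.
u_4 = 0.067907 × 0.729 + 0.011 = 0.060504.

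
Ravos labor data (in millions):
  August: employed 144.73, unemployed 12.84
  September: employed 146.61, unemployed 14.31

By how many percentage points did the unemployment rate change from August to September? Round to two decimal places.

The unemployment rate changed by +0.74 percentage points.

August: labor force = 144.73 + 12.84 = 157.57; u = 12.84/157.57 = 8.15%.
September: labor force = 146.61 + 14.31 = 160.92; u = 14.31/160.92 = 8.89%.
Change = 8.89% − 8.15% = +0.74 pp.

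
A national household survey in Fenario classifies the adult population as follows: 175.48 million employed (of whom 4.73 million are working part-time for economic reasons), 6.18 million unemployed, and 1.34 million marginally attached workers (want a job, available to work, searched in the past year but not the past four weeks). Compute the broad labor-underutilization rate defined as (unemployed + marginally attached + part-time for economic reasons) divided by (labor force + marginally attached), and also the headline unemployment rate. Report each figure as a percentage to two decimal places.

Labor force = 175.48 + 6.18 = 181.66 million.
Numerator = 6.18 + 1.34 + 4.73 = 12.25 million.
Denominator = 181.66 + 1.34 = 183.00 million.
Broad rate = 12.25 / 183.00 = 6.69%.
Headline unemployment rate = 6.18 / 181.66 = 3.40%.

Broad underutilization rate ≈ 6.69%; headline unemployment rate ≈ 3.40%.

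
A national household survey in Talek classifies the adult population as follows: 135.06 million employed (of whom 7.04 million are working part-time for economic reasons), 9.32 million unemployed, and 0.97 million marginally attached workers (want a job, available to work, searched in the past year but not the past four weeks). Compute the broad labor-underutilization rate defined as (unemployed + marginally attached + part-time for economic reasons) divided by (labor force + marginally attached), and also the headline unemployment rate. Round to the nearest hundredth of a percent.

Labor force = 135.06 + 9.32 = 144.38 million.
Numerator = 9.32 + 0.97 + 7.04 = 17.33 million.
Denominator = 144.38 + 0.97 = 145.35 million.
Broad rate = 17.33 / 145.35 = 11.92%.
Headline unemployment rate = 9.32 / 144.38 = 6.46%.

Broad underutilization rate ≈ 11.92%; headline unemployment rate ≈ 6.46%.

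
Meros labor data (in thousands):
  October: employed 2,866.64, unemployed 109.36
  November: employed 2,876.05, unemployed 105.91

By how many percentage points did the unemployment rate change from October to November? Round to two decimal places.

The unemployment rate changed by −0.12 percentage points.

October: labor force = 2,866.64 + 109.36 = 2,976.00; u = 109.36/2,976.00 = 3.67%.
November: labor force = 2,876.05 + 105.91 = 2,981.96; u = 105.91/2,981.96 = 3.55%.
Change = 3.55% − 3.67% = −0.12 pp.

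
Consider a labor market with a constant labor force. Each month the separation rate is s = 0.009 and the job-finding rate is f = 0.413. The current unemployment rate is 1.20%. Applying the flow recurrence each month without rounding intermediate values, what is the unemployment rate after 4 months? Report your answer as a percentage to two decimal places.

With a fixed labor force, u_{t+1} = u_t + s·(1−u_t) − f·u_t = u_t·(1−s−f) + s.
Here 1−s−f = 0.578 and s = 0.009.
u_1 = 0.012000 × 0.578 + 0.009 = 0.015936.
u_2 = 0.015936 × 0.578 + 0.009 = 0.018211.
u_3 = 0.018211 × 0.578 + 0.009 = 0.019526.
u_4 = 0.019526 × 0.578 + 0.009 = 0.020286.

Unemployment rate after four months ≈ 2.03%.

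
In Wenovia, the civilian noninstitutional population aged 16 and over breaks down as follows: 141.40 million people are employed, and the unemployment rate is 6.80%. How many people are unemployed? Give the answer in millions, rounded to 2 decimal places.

Let U be the number unemployed. The labor force is E + U, and U/(E+U) = 0.0680.
So U = 0.0680 × 141.40 / (1 − 0.0680) = 9.6152 / 0.9320 ≈ 10.32 million.

About 10.32 million are unemployed.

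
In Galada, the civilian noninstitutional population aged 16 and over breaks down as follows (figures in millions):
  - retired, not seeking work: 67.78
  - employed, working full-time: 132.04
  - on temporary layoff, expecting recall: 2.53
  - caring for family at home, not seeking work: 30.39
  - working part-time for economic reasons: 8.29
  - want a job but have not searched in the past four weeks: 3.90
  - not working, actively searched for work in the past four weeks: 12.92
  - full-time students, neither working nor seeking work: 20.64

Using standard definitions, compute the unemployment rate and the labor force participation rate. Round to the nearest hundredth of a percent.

Unemployment rate ≈ 9.92%; labor force participation rate ≈ 55.94%.

Employed = 132.04 + 8.29 = 140.33 million (anyone who worked, including part-time for economic reasons, counts as employed).
Unemployed = 2.53 + 12.92 = 15.45 million (jobless and actively searching, or on temporary layoff).
Labor force = 140.33 + 15.45 = 155.78 million.
Not in labor force = 67.78 + 30.39 + 3.90 + 20.64 = 122.71 million (those not working and not actively searching are outside the labor force — including those who want a job but have given up searching).
Civilian working-age population = 155.78 + 122.71 = 278.49 million.
Unemployment rate = 15.45 / 155.78 = 9.92%.
Labor force participation rate = 155.78 / 278.49 = 55.94%.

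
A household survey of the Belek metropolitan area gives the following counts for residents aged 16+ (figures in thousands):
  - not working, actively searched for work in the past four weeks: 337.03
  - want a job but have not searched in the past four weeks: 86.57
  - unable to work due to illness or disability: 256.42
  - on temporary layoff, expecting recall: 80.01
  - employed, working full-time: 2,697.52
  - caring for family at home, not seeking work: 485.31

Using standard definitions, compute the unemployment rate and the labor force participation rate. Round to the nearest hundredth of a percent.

Unemployment rate ≈ 13.39%; labor force participation rate ≈ 78.99%.

Employed = 2,697.52 thousand.
Unemployed = 337.03 + 80.01 = 417.04 thousand (jobless and actively searching, or on temporary layoff).
Labor force = 2,697.52 + 417.04 = 3,114.56 thousand.
Not in labor force = 86.57 + 256.42 + 485.31 = 828.30 thousand (those not working and not actively searching are outside the labor force — including those who want a job but have given up searching).
Civilian working-age population = 3,114.56 + 828.30 = 3,942.86 thousand.
Unemployment rate = 417.04 / 3,114.56 = 13.39%.
Labor force participation rate = 3,114.56 / 3,942.86 = 78.99%.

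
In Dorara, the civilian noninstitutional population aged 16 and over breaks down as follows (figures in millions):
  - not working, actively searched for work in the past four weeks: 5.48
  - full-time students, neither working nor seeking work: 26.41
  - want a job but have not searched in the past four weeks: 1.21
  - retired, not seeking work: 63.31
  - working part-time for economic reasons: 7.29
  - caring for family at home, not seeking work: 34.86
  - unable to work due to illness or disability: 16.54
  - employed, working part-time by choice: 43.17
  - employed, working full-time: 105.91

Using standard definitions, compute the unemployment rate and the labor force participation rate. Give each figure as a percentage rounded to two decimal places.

Employed = 7.29 + 43.17 + 105.91 = 156.37 million (anyone who worked, including part-time for economic reasons, counts as employed).
Unemployed = 5.48 million.
Labor force = 156.37 + 5.48 = 161.85 million.
Not in labor force = 26.41 + 1.21 + 63.31 + 34.86 + 16.54 = 142.33 million (those not working and not actively searching are outside the labor force — including those who want a job but have given up searching).
Civilian working-age population = 161.85 + 142.33 = 304.18 million.
Unemployment rate = 5.48 / 161.85 = 3.39%.
Labor force participation rate = 161.85 / 304.18 = 53.21%.

Unemployment rate ≈ 3.39%; labor force participation rate ≈ 53.21%.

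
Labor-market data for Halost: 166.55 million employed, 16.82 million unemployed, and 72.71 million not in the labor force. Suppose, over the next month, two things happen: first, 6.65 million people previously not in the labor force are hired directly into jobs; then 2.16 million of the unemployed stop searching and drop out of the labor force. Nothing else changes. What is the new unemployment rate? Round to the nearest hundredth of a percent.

New unemployment rate ≈ 7.80%.

Initially, labor force = 166.55 + 16.82 = 183.37 million, so u = 16.82/183.37 = 9.17%.
After the first change, employed and labor force both rise by 6.65; unemployed unchanged → E = 173.20, U = 16.82, labor force = 190.02 million.
After the second change, unemployed and labor force both fall by 2.16 → E = 173.20, U = 14.66, labor force = 187.86 million.
New unemployment rate = 14.66 / 187.86 = 7.80%.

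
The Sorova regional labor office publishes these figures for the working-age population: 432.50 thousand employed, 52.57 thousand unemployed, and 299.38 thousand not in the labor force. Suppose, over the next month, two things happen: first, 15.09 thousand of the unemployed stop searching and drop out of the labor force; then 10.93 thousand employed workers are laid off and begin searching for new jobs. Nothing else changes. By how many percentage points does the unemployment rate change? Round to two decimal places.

Initially, labor force = 432.50 + 52.57 = 485.07 thousand, so u = 52.57/485.07 = 10.84%.
After the first change, unemployed and labor force both fall by 15.09 → E = 432.50, U = 37.48, labor force = 469.98 thousand.
After the second change, employed falls and unemployed rises by 10.93; labor force unchanged → E = 421.57, U = 48.41, labor force = 469.98 thousand.
New unemployment rate = 48.41 / 469.98 = 10.30%.
Change = 10.30% − 10.84% = −0.54 percentage points.

The unemployment rate changes by −0.54 percentage points.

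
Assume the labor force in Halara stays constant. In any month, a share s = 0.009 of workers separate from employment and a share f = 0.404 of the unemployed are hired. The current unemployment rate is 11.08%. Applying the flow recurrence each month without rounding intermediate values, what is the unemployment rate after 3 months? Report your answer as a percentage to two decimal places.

Unemployment rate after three months ≈ 3.98%.

With a fixed labor force, u_{t+1} = u_t + s·(1−u_t) − f·u_t = u_t·(1−s−f) + s.
Here 1−s−f = 0.587 and s = 0.009.
u_1 = 0.110800 × 0.587 + 0.009 = 0.074040.
u_2 = 0.074040 × 0.587 + 0.009 = 0.052461.
u_3 = 0.052461 × 0.587 + 0.009 = 0.039795.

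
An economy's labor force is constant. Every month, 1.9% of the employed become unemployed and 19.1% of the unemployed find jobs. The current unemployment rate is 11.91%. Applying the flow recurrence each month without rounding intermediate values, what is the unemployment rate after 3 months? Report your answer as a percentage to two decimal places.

With a fixed labor force, u_{t+1} = u_t + s·(1−u_t) − f·u_t = u_t·(1−s−f) + s.
Here 1−s−f = 0.790 and s = 0.019.
u_1 = 0.119100 × 0.790 + 0.019 = 0.113089.
u_2 = 0.113089 × 0.790 + 0.019 = 0.108340.
u_3 = 0.108340 × 0.790 + 0.019 = 0.104589.

Unemployment rate after three months ≈ 10.46%.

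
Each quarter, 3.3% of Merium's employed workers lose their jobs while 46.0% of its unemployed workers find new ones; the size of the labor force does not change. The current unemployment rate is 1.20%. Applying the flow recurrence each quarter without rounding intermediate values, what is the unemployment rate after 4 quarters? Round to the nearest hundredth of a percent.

With a fixed labor force, u_{t+1} = u_t + s·(1−u_t) − f·u_t = u_t·(1−s−f) + s.
Here 1−s−f = 0.507 and s = 0.033.
u_1 = 0.012000 × 0.507 + 0.033 = 0.039084.
u_2 = 0.039084 × 0.507 + 0.033 = 0.052816.
u_3 = 0.052816 × 0.507 + 0.033 = 0.059778.
u_4 = 0.059778 × 0.507 + 0.033 = 0.063307.

Unemployment rate after four quarters ≈ 6.33%.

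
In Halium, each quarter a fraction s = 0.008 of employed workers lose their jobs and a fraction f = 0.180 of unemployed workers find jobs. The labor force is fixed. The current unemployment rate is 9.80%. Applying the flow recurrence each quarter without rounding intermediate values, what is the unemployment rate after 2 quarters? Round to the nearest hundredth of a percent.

Unemployment rate after two quarters ≈ 7.91%.

With a fixed labor force, u_{t+1} = u_t + s·(1−u_t) − f·u_t = u_t·(1−s−f) + s.
Here 1−s−f = 0.812 and s = 0.008.
u_1 = 0.098000 × 0.812 + 0.008 = 0.087576.
u_2 = 0.087576 × 0.812 + 0.008 = 0.079112.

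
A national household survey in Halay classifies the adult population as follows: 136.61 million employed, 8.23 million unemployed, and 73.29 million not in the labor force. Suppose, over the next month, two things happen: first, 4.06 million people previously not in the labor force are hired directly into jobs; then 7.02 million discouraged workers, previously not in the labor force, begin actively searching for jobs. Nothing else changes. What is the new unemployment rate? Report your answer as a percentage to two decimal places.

Initially, labor force = 136.61 + 8.23 = 144.84 million, so u = 8.23/144.84 = 5.68%.
After the first change, employed and labor force both rise by 4.06; unemployed unchanged → E = 140.67, U = 8.23, labor force = 148.90 million.
After the second change, unemployed and labor force both rise by 7.02 → E = 140.67, U = 15.25, labor force = 155.92 million.
New unemployment rate = 15.25 / 155.92 = 9.78%.

New unemployment rate ≈ 9.78%.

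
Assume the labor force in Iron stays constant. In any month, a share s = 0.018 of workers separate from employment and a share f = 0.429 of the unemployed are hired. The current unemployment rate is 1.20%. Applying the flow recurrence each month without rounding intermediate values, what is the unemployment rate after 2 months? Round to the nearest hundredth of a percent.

Unemployment rate after two months ≈ 3.16%.

With a fixed labor force, u_{t+1} = u_t + s·(1−u_t) − f·u_t = u_t·(1−s−f) + s.
Here 1−s−f = 0.553 and s = 0.018.
u_1 = 0.012000 × 0.553 + 0.018 = 0.024636.
u_2 = 0.024636 × 0.553 + 0.018 = 0.031624.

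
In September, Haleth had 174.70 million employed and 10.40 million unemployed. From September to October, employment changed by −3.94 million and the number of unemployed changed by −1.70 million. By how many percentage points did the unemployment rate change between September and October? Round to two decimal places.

September: labor force = 174.70 + 10.40 = 185.10; u = 10.40/185.10 = 5.62%.
October: labor force = 170.76 + 8.70 = 179.46; u = 8.70/179.46 = 4.85%.
Change = 4.85% − 5.62% = −0.77 pp.

The unemployment rate changed by −0.77 percentage points.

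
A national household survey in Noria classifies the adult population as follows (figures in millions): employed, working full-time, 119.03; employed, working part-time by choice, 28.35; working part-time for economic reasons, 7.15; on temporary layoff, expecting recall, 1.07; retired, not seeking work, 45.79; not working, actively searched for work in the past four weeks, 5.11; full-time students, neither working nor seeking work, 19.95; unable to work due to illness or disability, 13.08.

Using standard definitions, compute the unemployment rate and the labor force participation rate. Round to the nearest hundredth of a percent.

Employed = 119.03 + 28.35 + 7.15 = 154.53 million (anyone who worked, including part-time for economic reasons, counts as employed).
Unemployed = 1.07 + 5.11 = 6.18 million (jobless and actively searching, or on temporary layoff).
Labor force = 154.53 + 6.18 = 160.71 million.
Not in labor force = 45.79 + 19.95 + 13.08 = 78.82 million (those not working and not actively searching are outside the labor force).
Civilian working-age population = 160.71 + 78.82 = 239.53 million.
Unemployment rate = 6.18 / 160.71 = 3.85%.
Labor force participation rate = 160.71 / 239.53 = 67.09%.

Unemployment rate ≈ 3.85%; labor force participation rate ≈ 67.09%.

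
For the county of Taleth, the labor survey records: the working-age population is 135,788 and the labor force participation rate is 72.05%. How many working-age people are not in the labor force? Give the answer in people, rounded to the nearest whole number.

Share not in the labor force = 1 − 0.7205 = 0.2795.
Not in labor force = 0.2795 × 135,788 ≈ 37,953.

About 37,953 are not in the labor force.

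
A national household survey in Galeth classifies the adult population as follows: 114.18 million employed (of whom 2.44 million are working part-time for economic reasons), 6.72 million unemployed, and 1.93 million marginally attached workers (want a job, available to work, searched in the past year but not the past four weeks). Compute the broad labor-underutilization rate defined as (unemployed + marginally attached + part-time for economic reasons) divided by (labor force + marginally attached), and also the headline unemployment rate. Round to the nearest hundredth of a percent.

Labor force = 114.18 + 6.72 = 120.90 million.
Numerator = 6.72 + 1.93 + 2.44 = 11.09 million.
Denominator = 120.90 + 1.93 = 122.83 million.
Broad rate = 11.09 / 122.83 = 9.03%.
Headline unemployment rate = 6.72 / 120.90 = 5.56%.

Broad underutilization rate ≈ 9.03%; headline unemployment rate ≈ 5.56%.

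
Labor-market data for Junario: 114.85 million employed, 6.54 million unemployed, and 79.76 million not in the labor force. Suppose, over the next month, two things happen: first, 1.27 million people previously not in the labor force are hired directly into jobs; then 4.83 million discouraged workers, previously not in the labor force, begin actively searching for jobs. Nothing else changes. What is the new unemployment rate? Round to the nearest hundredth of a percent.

New unemployment rate ≈ 8.92%.

Initially, labor force = 114.85 + 6.54 = 121.39 million, so u = 6.54/121.39 = 5.39%.
After the first change, employed and labor force both rise by 1.27; unemployed unchanged → E = 116.12, U = 6.54, labor force = 122.66 million.
After the second change, unemployed and labor force both rise by 4.83 → E = 116.12, U = 11.37, labor force = 127.49 million.
New unemployment rate = 11.37 / 127.49 = 8.92%.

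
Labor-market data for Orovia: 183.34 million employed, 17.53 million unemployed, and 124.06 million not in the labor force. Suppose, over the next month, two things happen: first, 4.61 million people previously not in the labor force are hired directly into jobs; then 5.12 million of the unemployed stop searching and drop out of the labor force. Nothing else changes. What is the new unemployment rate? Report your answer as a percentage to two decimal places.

Initially, labor force = 183.34 + 17.53 = 200.87 million, so u = 17.53/200.87 = 8.73%.
After the first change, employed and labor force both rise by 4.61; unemployed unchanged → E = 187.95, U = 17.53, labor force = 205.48 million.
After the second change, unemployed and labor force both fall by 5.12 → E = 187.95, U = 12.41, labor force = 200.36 million.
New unemployment rate = 12.41 / 200.36 = 6.19%.

New unemployment rate ≈ 6.19%.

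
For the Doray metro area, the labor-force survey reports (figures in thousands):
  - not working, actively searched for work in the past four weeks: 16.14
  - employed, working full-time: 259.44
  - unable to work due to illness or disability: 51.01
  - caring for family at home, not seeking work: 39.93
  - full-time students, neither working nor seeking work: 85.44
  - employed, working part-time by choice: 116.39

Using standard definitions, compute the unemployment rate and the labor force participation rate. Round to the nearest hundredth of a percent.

Employed = 259.44 + 116.39 = 375.83 thousand.
Unemployed = 16.14 thousand.
Labor force = 375.83 + 16.14 = 391.97 thousand.
Not in labor force = 51.01 + 39.93 + 85.44 = 176.38 thousand (those not working and not actively searching are outside the labor force).
Civilian working-age population = 391.97 + 176.38 = 568.35 thousand.
Unemployment rate = 16.14 / 391.97 = 4.12%.
Labor force participation rate = 391.97 / 568.35 = 68.97%.

Unemployment rate ≈ 4.12%; labor force participation rate ≈ 68.97%.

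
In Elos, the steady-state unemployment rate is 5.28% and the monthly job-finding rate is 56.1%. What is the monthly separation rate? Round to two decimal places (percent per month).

Separation rate ≈ 3.13% per month.

From u* = s/(s+f): s = u·f/(1−u).
s = 0.0528 × 56.1 / (1 − 0.0528) = 2.9621 / 0.9472 ≈ 3.13% per month.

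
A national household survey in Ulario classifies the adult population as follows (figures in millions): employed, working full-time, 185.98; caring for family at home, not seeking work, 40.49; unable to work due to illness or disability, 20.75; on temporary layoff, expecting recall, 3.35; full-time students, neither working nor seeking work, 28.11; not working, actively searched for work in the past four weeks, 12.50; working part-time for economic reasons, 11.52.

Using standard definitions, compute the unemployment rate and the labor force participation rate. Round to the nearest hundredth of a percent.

Employed = 185.98 + 11.52 = 197.50 million (anyone who worked, including part-time for economic reasons, counts as employed).
Unemployed = 3.35 + 12.50 = 15.85 million (jobless and actively searching, or on temporary layoff).
Labor force = 197.50 + 15.85 = 213.35 million.
Not in labor force = 40.49 + 20.75 + 28.11 = 89.35 million (those not working and not actively searching are outside the labor force).
Civilian working-age population = 213.35 + 89.35 = 302.70 million.
Unemployment rate = 15.85 / 213.35 = 7.43%.
Labor force participation rate = 213.35 / 302.70 = 70.48%.

Unemployment rate ≈ 7.43%; labor force participation rate ≈ 70.48%.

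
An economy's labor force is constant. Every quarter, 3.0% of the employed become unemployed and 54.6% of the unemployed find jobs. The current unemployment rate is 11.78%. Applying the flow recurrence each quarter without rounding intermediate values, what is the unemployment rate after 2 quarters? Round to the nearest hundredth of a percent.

Unemployment rate after two quarters ≈ 6.39%.

With a fixed labor force, u_{t+1} = u_t + s·(1−u_t) − f·u_t = u_t·(1−s−f) + s.
Here 1−s−f = 0.424 and s = 0.030.
u_1 = 0.117800 × 0.424 + 0.030 = 0.079947.
u_2 = 0.079947 × 0.424 + 0.030 = 0.063898.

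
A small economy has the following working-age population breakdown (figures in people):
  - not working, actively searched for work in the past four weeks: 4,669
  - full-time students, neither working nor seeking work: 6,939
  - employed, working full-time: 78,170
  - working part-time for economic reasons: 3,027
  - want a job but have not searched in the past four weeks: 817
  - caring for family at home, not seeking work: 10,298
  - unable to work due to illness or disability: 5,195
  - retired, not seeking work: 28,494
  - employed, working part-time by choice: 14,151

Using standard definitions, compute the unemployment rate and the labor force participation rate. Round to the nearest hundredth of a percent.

Unemployment rate ≈ 4.67%; labor force participation rate ≈ 65.90%.

Employed = 78,170 + 3,027 + 14,151 = 95,348 (anyone who worked, including part-time for economic reasons, counts as employed).
Unemployed = 4,669.
Labor force = 95,348 + 4,669 = 100,017.
Not in labor force = 6,939 + 817 + 10,298 + 5,195 + 28,494 = 51,743 (those not working and not actively searching are outside the labor force — including those who want a job but have given up searching).
Civilian working-age population = 100,017 + 51,743 = 151,760.
Unemployment rate = 4,669 / 100,017 = 4.67%.
Labor force participation rate = 100,017 / 151,760 = 65.90%.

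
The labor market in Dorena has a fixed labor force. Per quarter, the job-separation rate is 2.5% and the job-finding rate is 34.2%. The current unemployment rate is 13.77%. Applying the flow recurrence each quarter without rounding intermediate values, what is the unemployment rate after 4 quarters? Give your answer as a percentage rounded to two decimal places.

With a fixed labor force, u_{t+1} = u_t + s·(1−u_t) − f·u_t = u_t·(1−s−f) + s.
Here 1−s−f = 0.633 and s = 0.025.
u_1 = 0.137700 × 0.633 + 0.025 = 0.112164.
u_2 = 0.112164 × 0.633 + 0.025 = 0.096000.
u_3 = 0.096000 × 0.633 + 0.025 = 0.085768.
u_4 = 0.085768 × 0.633 + 0.025 = 0.079291.

Unemployment rate after four quarters ≈ 7.93%.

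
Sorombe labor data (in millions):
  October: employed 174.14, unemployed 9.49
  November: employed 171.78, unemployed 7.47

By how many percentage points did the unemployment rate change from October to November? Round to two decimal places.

October: labor force = 174.14 + 9.49 = 183.63; u = 9.49/183.63 = 5.17%.
November: labor force = 171.78 + 7.47 = 179.25; u = 7.47/179.25 = 4.17%.
Change = 4.17% − 5.17% = −1.00 pp.

The unemployment rate changed by −1.00 percentage points.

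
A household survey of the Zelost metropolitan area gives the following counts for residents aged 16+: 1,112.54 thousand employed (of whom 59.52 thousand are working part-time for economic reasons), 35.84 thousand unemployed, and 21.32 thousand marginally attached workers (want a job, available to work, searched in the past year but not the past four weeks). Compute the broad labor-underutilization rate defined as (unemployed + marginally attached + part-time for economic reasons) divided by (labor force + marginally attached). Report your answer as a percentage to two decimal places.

Broad underutilization rate ≈ 9.98%.

Labor force = 1,112.54 + 35.84 = 1,148.38 thousand.
Numerator = 35.84 + 21.32 + 59.52 = 116.68 thousand.
Denominator = 1,148.38 + 21.32 = 1,169.70 thousand.
Broad rate = 116.68 / 1,169.70 = 9.98%.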